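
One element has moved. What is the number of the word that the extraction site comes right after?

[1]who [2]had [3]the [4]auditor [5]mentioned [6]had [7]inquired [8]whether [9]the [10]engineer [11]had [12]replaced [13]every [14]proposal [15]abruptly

5

The displaced element is "who" (word 1).
It is linked across 1 clause boundary (Ø).
It functions as the subject of "inquired", so the gap sits immediately after word 5 ("mentioned").
Base order: The auditor had mentioned that who had inquired whether the engineer had replaced every proposal abruptly.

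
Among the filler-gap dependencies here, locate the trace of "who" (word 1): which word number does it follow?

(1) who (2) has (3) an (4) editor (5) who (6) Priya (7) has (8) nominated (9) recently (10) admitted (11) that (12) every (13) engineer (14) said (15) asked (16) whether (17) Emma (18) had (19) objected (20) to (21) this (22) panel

The displaced element is "who" (word 1).
It is linked across 2 clause boundaries (that → Ø).
It functions as the subject of "asked", so the gap sits immediately after word 14 ("said").
Base order: An editor who Priya has nominated recently has admitted that every engineer said that who asked whether Emma had objected to this panel.

14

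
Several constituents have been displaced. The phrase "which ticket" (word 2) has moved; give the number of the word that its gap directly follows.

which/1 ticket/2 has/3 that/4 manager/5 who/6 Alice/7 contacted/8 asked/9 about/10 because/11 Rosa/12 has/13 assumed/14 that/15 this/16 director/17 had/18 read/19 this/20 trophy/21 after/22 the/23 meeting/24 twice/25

The displaced element is "which ticket" (word 2).
It functions as the object of the preposition "about" of "asked", so the gap sits immediately after word 10 ("about").
Base order: That manager who Alice contacted has asked about which ticket because Rosa has assumed that this director had read this trophy after the meeting twice.

10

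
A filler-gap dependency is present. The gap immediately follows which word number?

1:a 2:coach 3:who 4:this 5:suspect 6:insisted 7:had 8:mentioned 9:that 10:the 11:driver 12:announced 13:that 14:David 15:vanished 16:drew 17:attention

The displaced element is "a coach" (word 2).
It is linked across 1 clause boundary (Ø).
It functions as the subject of "mentioned", so the gap sits immediately after word 6 ("insisted").
Base order: This suspect insisted that a coach had mentioned that the driver announced that David vanished.

6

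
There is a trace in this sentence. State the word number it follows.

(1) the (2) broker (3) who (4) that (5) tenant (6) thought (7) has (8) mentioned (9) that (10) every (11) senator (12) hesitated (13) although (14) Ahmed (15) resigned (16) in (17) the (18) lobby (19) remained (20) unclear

The displaced element is "the broker" (word 2).
It is linked across 1 clause boundary (Ø).
It functions as the subject of "mentioned", so the gap sits immediately after word 6 ("thought").
Base order: That tenant thought that the broker has mentioned that every senator hesitated although Ahmed resigned in the lobby.

6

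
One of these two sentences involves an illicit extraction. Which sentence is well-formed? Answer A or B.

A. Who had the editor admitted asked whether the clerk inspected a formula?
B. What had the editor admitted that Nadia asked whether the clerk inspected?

A

In B, the wh-phrase is extracted from inside a wh-island (introduced by "whether"), which blocks movement.
In A, the extraction path crosses only that-complement boundaries, which are transparent.
So A is grammatical.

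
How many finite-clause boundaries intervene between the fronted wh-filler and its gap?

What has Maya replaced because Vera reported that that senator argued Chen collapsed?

"what" originates inside the matrix clause — no clause boundary is crossed.

0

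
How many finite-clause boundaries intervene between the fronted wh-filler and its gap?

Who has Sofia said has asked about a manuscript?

1

"who" is extracted from the subject of "asked".
Boundaries crossed, outermost first: [Ø] — 1 in total.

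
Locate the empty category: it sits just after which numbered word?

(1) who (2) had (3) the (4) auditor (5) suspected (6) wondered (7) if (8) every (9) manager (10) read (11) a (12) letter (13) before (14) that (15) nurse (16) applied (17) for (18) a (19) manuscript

5

The displaced element is "who" (word 1).
It is linked across 1 clause boundary (Ø).
It functions as the subject of "wondered", so the gap sits immediately after word 5 ("suspected").
Base order: The auditor had suspected who wondered if every manager read a letter before that nurse applied for a manuscript.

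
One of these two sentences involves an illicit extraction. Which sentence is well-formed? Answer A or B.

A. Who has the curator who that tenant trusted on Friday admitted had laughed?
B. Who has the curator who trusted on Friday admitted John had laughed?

A

In B, the wh-phrase is extracted from inside a complex-NP island (relative clause) (introduced by "who"), which blocks movement.
In A, the extraction path crosses only that-complement boundaries, which are transparent.
So A is grammatical.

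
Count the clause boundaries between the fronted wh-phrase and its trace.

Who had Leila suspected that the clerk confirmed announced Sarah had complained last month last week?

"who" is extracted from the subject of "announced".
Boundaries crossed, outermost first: [that], [Ø] — 2 in total.

2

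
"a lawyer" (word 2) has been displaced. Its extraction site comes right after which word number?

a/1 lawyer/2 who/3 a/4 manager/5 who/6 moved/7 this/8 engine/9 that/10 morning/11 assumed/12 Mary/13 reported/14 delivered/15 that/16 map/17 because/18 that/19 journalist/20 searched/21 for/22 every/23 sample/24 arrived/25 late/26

14

The displaced element is "a lawyer" (word 2).
It is linked across 2 clause boundaries (Ø → Ø).
It functions as the subject of "delivered", so the gap sits immediately after word 14 ("reported").
Base order: A manager who moved this engine that morning assumed Mary reported a lawyer delivered that map because that journalist searched for every sample.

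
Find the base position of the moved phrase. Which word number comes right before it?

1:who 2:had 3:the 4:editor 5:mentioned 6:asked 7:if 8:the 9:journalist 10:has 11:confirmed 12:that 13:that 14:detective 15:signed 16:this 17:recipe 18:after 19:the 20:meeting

5

The displaced element is "who" (word 1).
It is linked across 1 clause boundary (Ø).
It functions as the subject of "asked", so the gap sits immediately after word 5 ("mentioned").
Base order: The editor had mentioned that who asked if the journalist has confirmed that that detective signed this recipe after the meeting.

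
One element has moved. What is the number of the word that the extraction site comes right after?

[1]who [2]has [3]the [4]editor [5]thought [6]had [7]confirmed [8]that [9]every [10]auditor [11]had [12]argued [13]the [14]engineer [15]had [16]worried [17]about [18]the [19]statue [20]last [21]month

The displaced element is "who" (word 1).
It is linked across 1 clause boundary (Ø).
It functions as the subject of "confirmed", so the gap sits immediately after word 5 ("thought").
Base order: The editor has thought that who had confirmed that every auditor had argued the engineer had worried about the statue last month.

5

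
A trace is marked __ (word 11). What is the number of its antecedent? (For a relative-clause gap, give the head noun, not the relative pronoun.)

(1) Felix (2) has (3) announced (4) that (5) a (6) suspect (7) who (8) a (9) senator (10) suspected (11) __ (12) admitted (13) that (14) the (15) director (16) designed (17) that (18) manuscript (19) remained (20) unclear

The gap at 11 is the subject of "admitted", inside a relative clause.
The relative pronoun is "who" (word 7); it is bound by the head noun immediately before it.
Its filler is the head noun "suspect", at word 6.

6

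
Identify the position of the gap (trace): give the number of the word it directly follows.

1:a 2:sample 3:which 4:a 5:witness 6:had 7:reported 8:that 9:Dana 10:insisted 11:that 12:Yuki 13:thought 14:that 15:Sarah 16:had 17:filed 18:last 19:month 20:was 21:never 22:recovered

17

The displaced element is "a sample" (word 2).
It is linked across 3 clause boundaries (that → that → that).
It functions as the direct object of "filed", so the gap sits immediately after word 17 ("filed").
Base order: A witness had reported that Dana insisted that Yuki thought that Sarah had filed a sample last month.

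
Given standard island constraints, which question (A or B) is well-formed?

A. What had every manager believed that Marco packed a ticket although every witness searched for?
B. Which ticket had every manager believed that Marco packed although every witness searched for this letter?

In A, the wh-phrase is extracted from inside an adjunct island (introduced by "although"), which blocks movement.
In B, the extraction path crosses only that-complement boundaries, which are transparent.
So B is grammatical.

B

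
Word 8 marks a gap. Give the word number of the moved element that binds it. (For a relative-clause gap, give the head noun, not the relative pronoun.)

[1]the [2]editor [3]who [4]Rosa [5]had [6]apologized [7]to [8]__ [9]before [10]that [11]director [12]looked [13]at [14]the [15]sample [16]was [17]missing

The gap at 8 is the prepositional object of "apologized", inside a relative clause.
The relative pronoun is "who" (word 3); it is bound by the head noun immediately before it.
Its filler is the head noun "editor", at word 2.

2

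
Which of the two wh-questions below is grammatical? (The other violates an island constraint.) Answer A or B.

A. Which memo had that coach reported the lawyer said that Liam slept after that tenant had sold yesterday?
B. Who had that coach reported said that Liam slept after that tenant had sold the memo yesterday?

B

In A, the wh-phrase is extracted from inside an adjunct island (introduced by "after"), which blocks movement.
In B, the extraction path crosses only that-complement boundaries, which are transparent.
So B is grammatical.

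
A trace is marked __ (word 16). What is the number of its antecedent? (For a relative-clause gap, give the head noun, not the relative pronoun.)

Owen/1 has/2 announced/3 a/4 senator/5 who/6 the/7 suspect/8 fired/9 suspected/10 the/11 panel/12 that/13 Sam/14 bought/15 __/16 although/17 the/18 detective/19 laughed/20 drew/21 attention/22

12

The gap at 16 is the object of "bought", inside a relative clause.
The relative pronoun is "that" (word 13); it is bound by the head noun immediately before it.
Its filler is the head noun "panel", at word 12.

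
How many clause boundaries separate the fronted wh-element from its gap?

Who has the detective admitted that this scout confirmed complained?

2

"who" is extracted from the subject of "complained".
Boundaries crossed, outermost first: [that], [Ø] — 2 in total.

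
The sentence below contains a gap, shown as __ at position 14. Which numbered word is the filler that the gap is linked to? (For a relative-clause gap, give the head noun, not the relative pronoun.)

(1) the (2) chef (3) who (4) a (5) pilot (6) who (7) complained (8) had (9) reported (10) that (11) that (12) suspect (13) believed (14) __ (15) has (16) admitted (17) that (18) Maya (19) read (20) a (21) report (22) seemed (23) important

2

The gap at 14 is the subject of "admitted", inside a relative clause.
The relative pronoun is "who" (word 3); it is bound by the head noun immediately before it.
Its filler is the head noun "chef", at word 2.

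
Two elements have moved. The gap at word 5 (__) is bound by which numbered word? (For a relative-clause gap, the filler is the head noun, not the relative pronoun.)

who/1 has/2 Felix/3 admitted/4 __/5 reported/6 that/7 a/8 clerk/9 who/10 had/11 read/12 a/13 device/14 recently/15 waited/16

1

The marked gap is the subject of "reported".
Its filler is the fronted wh-phrase "who", at word 1.
(The other dependency links word 9 to a gap after word 10.)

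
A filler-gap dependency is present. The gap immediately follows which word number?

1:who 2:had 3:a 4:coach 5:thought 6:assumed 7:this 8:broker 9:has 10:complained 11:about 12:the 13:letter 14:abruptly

5

The displaced element is "who" (word 1).
It is linked across 1 clause boundary (Ø).
It functions as the subject of "assumed", so the gap sits immediately after word 5 ("thought").
Base order: A coach had thought that who assumed this broker has complained about the letter abruptly.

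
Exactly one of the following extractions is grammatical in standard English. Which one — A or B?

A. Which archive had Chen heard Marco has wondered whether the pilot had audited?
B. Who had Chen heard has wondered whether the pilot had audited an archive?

B

In A, the wh-phrase is extracted from inside a wh-island (introduced by "whether"), which blocks movement.
In B, the extraction path crosses only that-complement boundaries, which are transparent.
So B is grammatical.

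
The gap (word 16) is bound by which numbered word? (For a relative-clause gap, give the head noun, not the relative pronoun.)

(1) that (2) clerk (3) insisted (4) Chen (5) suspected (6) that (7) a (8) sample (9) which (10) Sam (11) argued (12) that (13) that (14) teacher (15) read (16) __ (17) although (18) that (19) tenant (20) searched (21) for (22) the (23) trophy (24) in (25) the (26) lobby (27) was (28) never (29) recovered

The gap at 16 is the object of "read", inside a relative clause.
The relative pronoun is "which" (word 9); it is bound by the head noun immediately before it.
Its filler is the head noun "sample", at word 8.

8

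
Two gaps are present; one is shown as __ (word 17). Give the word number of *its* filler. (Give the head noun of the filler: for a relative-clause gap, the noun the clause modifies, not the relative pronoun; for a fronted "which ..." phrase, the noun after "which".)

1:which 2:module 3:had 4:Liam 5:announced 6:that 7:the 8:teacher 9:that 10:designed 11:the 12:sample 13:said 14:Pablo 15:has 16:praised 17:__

2

The marked gap is the direct object of "praised".
Its filler is the fronted wh-phrase "which module", at word 2.
(The other dependency links word 8 to a gap after word 9.)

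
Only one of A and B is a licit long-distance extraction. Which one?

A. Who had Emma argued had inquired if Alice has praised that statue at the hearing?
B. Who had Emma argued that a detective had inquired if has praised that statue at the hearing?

In B, the wh-phrase is extracted from inside a wh-island (introduced by "if"), which blocks movement.
In A, the extraction path crosses only that-complement boundaries, which are transparent.
So A is grammatical.

A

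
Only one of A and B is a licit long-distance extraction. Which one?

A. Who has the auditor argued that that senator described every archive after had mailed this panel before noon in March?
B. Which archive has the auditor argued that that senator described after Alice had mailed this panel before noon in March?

In A, the wh-phrase is extracted from inside an adjunct island (introduced by "after"), which blocks movement.
In B, the extraction path crosses only that-complement boundaries, which are transparent.
So B is grammatical.

B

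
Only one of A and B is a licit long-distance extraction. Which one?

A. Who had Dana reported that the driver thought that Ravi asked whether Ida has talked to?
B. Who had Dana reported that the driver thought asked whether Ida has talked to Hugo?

In A, the wh-phrase is extracted from inside a wh-island (introduced by "whether"), which blocks movement.
In B, the extraction path crosses only that-complement boundaries, which are transparent.
So B is grammatical.

B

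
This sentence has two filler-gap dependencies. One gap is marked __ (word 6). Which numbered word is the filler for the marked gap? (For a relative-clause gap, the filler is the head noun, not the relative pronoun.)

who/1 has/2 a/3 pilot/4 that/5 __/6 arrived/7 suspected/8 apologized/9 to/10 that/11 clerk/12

4

The marked gap is inside the relative clause, the subject of "arrived".
Its filler is the head noun "pilot" (via "that"), at word 4.
(The other dependency links word 1 to a gap after word 8.)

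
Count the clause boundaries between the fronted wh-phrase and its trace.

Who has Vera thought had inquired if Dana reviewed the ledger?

"who" is extracted from the subject of "inquired".
Boundaries crossed, outermost first: [Ø] — 1 in total.

1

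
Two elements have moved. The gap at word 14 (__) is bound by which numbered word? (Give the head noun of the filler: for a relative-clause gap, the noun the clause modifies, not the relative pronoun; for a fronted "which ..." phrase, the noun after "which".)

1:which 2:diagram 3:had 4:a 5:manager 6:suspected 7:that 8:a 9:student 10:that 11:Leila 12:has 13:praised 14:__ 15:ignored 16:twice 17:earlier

9

The marked gap is inside the relative clause, the direct object of "praised".
Its filler is the head noun "student" (via "that"), at word 9.
(The other dependency links word 2 to a gap after word 15.)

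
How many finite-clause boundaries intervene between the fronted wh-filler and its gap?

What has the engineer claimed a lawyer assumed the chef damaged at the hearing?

"what" is extracted from the object of "damaged".
Boundaries crossed, outermost first: [Ø], [Ø] — 2 in total.

2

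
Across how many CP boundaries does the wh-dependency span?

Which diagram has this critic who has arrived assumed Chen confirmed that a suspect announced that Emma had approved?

"which diagram" is extracted from the object of "approved".
Boundaries crossed, outermost first: [Ø], [that], [that] — 3 in total.

3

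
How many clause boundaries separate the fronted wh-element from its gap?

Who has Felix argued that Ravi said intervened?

2

"who" is extracted from the subject of "intervened".
Boundaries crossed, outermost first: [that], [Ø] — 2 in total.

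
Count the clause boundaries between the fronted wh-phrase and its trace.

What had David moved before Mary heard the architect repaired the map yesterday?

"what" originates inside the matrix clause — no clause boundary is crossed.

0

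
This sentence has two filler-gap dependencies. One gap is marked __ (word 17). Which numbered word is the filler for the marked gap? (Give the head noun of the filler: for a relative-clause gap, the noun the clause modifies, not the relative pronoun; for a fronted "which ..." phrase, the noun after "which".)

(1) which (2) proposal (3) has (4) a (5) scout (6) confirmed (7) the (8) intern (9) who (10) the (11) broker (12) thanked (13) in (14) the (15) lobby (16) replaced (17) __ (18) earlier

2

The marked gap is the direct object of "replaced".
Its filler is the fronted wh-phrase "which proposal", at word 2.
(The other dependency links word 8 to a gap after word 12.)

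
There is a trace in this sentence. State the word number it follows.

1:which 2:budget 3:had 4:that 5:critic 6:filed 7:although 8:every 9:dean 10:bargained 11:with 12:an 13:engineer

6

The displaced element is "which budget" (word 2).
It functions as the direct object of "filed", so the gap sits immediately after word 6 ("filed").
Base order: That critic had filed which budget although every dean bargained with an engineer.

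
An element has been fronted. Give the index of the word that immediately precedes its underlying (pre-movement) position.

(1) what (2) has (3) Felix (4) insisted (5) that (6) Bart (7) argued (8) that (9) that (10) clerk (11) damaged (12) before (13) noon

11

The displaced element is "what" (word 1).
It is linked across 2 clause boundaries (that → that).
It functions as the direct object of "damaged", so the gap sits immediately after word 11 ("damaged").
Base order: Felix has insisted that Bart argued that that clerk damaged what before noon.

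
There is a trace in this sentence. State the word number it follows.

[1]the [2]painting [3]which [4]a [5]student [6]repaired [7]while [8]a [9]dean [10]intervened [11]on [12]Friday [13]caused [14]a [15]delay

The displaced element is "the painting" (word 2).
It functions as the direct object of "repaired", so the gap sits immediately after word 6 ("repaired").
Base order: A student repaired the painting while a dean intervened on Friday.

6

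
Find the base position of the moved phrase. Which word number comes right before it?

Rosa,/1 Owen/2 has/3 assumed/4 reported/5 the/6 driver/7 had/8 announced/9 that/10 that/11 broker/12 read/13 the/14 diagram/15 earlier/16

4

The displaced element is "Rosa" (word 1).
It is linked across 1 clause boundary (Ø).
It functions as the subject of "reported", so the gap sits immediately after word 4 ("assumed").
Base order: Owen has assumed that Rosa reported the driver had announced that that broker read the diagram earlier.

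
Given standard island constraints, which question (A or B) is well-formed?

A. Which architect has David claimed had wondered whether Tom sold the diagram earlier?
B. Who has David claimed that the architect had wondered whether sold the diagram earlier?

In B, the wh-phrase is extracted from inside a wh-island (introduced by "whether"), which blocks movement.
In A, the extraction path crosses only that-complement boundaries, which are transparent.
So A is grammatical.

A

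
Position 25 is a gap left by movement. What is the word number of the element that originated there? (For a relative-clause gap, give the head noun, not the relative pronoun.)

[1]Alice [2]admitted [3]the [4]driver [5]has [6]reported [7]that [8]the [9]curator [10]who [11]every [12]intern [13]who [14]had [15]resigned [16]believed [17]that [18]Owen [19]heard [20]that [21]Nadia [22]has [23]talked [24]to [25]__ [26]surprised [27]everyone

The gap at 25 is the prepositional object of "talked", inside a relative clause.
The relative pronoun is "who" (word 10); it is bound by the head noun immediately before it.
Its filler is the head noun "curator", at word 9.

9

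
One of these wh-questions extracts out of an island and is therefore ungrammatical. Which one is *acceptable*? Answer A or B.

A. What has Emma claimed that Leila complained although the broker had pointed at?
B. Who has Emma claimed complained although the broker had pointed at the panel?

B

In A, the wh-phrase is extracted from inside an adjunct island (introduced by "although"), which blocks movement.
In B, the extraction path crosses only that-complement boundaries, which are transparent.
So B is grammatical.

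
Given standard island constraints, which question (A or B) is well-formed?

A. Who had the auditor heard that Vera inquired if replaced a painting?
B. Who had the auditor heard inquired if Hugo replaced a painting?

B

In A, the wh-phrase is extracted from inside a wh-island (introduced by "if"), which blocks movement.
In B, the extraction path crosses only that-complement boundaries, which are transparent.
So B is grammatical.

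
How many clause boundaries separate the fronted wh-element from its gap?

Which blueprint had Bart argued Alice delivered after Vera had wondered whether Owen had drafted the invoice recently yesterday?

1

"which blueprint" is extracted from the object of "delivered".
Boundaries crossed, outermost first: [Ø] — 1 in total.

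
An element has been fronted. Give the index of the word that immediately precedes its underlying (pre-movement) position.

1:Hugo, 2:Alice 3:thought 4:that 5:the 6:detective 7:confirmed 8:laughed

7

The displaced element is "Hugo" (word 1).
It is linked across 2 clause boundaries (that → Ø).
It functions as the subject of "laughed", so the gap sits immediately after word 7 ("confirmed").
Base order: Alice thought that the detective confirmed that Hugo laughed.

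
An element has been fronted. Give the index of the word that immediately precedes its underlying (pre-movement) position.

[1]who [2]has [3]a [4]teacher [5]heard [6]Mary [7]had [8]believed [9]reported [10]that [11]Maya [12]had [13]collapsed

8

The displaced element is "who" (word 1).
It is linked across 2 clause boundaries (Ø → Ø).
It functions as the subject of "reported", so the gap sits immediately after word 8 ("believed").
Base order: A teacher has heard Mary had believed that who reported that Maya had collapsed.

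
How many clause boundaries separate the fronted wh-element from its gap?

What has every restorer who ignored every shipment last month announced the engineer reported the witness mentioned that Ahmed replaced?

"what" is extracted from the object of "replaced".
Boundaries crossed, outermost first: [Ø], [Ø], [that] — 3 in total.

3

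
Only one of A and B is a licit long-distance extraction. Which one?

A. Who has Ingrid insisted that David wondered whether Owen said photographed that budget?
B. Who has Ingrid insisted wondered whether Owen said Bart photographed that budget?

In A, the wh-phrase is extracted from inside a wh-island (introduced by "whether"), which blocks movement.
In B, the extraction path crosses only that-complement boundaries, which are transparent.
So B is grammatical.

B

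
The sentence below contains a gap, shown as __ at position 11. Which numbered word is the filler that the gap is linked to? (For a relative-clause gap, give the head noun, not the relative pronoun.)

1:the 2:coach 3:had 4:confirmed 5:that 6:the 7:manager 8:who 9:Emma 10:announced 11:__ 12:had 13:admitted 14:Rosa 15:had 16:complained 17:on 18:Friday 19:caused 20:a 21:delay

The gap at 11 is the subject of "admitted", inside a relative clause.
The relative pronoun is "who" (word 8); it is bound by the head noun immediately before it.
Its filler is the head noun "manager", at word 7.

7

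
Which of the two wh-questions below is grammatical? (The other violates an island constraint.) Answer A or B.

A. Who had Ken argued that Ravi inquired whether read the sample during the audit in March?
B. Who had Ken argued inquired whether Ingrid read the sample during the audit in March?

B

In A, the wh-phrase is extracted from inside a wh-island (introduced by "whether"), which blocks movement.
In B, the extraction path crosses only that-complement boundaries, which are transparent.
So B is grammatical.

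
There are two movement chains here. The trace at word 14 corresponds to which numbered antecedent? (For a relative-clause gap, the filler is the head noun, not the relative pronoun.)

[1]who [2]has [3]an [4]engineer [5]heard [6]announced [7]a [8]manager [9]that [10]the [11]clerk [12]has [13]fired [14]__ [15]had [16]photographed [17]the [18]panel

The marked gap is inside the relative clause, the direct object of "fired".
Its filler is the head noun "manager" (via "that"), at word 8.
(The other dependency links word 1 to a gap after word 5.)

8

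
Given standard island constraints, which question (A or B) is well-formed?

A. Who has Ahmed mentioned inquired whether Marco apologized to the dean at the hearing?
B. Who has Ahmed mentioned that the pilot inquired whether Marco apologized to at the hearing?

In B, the wh-phrase is extracted from inside a wh-island (introduced by "whether"), which blocks movement.
In A, the extraction path crosses only that-complement boundaries, which are transparent.
So A is grammatical.

A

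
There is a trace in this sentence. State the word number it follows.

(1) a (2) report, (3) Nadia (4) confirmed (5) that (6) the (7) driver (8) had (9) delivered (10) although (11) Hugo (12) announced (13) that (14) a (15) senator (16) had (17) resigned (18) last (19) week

9

The displaced element is "a report" (word 2).
It is linked across 1 clause boundary (that).
It functions as the direct object of "delivered", so the gap sits immediately after word 9 ("delivered").
Base order: Nadia confirmed that the driver had delivered a report although Hugo announced that a senator had resigned last week.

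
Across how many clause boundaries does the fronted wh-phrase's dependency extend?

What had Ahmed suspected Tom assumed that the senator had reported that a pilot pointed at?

3

"what" is extracted from the PP object of "pointed".
Boundaries crossed, outermost first: [Ø], [that], [that] — 3 in total.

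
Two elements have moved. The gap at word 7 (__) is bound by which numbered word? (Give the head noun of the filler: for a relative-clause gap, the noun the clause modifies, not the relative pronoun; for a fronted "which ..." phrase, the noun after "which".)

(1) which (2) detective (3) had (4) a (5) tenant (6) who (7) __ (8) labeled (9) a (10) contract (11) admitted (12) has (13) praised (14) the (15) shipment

5

The marked gap is inside the relative clause, the subject of "labeled".
Its filler is the head noun "tenant" (via "who"), at word 5.
(The other dependency links word 2 to a gap after word 11.)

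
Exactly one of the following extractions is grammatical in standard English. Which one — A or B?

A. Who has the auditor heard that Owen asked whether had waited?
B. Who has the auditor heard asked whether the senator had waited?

B

In A, the wh-phrase is extracted from inside a wh-island (introduced by "whether"), which blocks movement.
In B, the extraction path crosses only that-complement boundaries, which are transparent.
So B is grammatical.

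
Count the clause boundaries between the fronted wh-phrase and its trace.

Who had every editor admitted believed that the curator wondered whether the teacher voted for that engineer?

1

"who" is extracted from the subject of "believed".
Boundaries crossed, outermost first: [Ø] — 1 in total.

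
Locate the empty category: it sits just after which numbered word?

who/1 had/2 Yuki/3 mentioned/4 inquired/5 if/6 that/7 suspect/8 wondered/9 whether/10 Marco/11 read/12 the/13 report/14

4

The displaced element is "who" (word 1).
It is linked across 1 clause boundary (Ø).
It functions as the subject of "inquired", so the gap sits immediately after word 4 ("mentioned").
Base order: Yuki had mentioned that who inquired if that suspect wondered whether Marco read the report.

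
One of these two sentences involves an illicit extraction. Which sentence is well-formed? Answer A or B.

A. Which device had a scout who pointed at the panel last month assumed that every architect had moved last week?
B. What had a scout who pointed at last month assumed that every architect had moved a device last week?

In B, the wh-phrase is extracted from inside a complex-NP island (relative clause) (introduced by "who"), which blocks movement.
In A, the extraction path crosses only that-complement boundaries, which are transparent.
So A is grammatical.

A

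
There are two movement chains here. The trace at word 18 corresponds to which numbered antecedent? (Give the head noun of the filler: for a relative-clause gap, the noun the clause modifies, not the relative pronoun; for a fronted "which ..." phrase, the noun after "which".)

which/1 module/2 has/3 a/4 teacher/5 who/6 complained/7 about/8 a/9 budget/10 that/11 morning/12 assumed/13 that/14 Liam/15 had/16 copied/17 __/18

2

The marked gap is the direct object of "copied".
Its filler is the fronted wh-phrase "which module", at word 2.
(The other dependency links word 5 to a gap after word 6.)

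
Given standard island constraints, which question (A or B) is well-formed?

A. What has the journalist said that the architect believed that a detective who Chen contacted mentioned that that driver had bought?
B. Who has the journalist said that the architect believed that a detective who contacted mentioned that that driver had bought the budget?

In B, the wh-phrase is extracted from inside a complex-NP island (relative clause) (introduced by "who"), which blocks movement.
In A, the extraction path crosses only that-complement boundaries, which are transparent.
So A is grammatical.

A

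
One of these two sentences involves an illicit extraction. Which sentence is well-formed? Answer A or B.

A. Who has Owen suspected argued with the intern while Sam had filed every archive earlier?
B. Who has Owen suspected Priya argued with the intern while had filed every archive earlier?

In B, the wh-phrase is extracted from inside an adjunct island (introduced by "while"), which blocks movement.
In A, the extraction path crosses only that-complement boundaries, which are transparent.
So A is grammatical.

A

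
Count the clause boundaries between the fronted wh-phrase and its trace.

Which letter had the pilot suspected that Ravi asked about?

"which letter" is extracted from the PP object of "asked".
Boundaries crossed, outermost first: [that] — 1 in total.

1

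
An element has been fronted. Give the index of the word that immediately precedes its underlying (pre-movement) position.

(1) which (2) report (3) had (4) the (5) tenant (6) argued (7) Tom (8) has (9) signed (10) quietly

9

The displaced element is "which report" (word 2).
It is linked across 1 clause boundary (Ø).
It functions as the direct object of "signed", so the gap sits immediately after word 9 ("signed").
Base order: The tenant had argued Tom has signed which report quietly.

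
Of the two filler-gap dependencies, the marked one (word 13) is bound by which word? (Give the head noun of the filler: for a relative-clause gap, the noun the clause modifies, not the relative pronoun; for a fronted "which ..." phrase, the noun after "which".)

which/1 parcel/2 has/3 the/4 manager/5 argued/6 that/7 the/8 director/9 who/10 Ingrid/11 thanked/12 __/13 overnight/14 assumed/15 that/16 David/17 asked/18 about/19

9

The marked gap is inside the relative clause, the direct object of "thanked".
Its filler is the head noun "director" (via "who"), at word 9.
(The other dependency links word 2 to a gap after word 19.)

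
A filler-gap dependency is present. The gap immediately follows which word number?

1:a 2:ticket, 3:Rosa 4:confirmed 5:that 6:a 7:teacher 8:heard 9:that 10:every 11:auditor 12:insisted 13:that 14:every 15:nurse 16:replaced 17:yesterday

The displaced element is "a ticket" (word 2).
It is linked across 3 clause boundaries (that → that → that).
It functions as the direct object of "replaced", so the gap sits immediately after word 16 ("replaced").
Base order: Rosa confirmed that a teacher heard that every auditor insisted that every nurse replaced a ticket yesterday.

16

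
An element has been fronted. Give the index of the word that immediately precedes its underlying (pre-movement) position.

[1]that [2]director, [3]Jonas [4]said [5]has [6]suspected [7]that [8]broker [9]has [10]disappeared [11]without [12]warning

4

The displaced element is "that director" (word 2).
It is linked across 1 clause boundary (Ø).
It functions as the subject of "suspected", so the gap sits immediately after word 4 ("said").
Base order: Jonas said that director has suspected that broker has disappeared without warning.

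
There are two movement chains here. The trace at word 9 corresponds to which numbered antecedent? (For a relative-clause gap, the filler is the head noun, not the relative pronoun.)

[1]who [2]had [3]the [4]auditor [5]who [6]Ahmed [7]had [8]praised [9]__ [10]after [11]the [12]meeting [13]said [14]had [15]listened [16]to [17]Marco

4

The marked gap is inside the relative clause, the direct object of "praised".
Its filler is the head noun "auditor" (via "who"), at word 4.
(The other dependency links word 1 to a gap after word 13.)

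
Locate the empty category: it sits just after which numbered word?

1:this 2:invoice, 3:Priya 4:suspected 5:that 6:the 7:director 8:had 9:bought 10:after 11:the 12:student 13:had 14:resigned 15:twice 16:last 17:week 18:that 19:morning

9

The displaced element is "this invoice" (word 2).
It is linked across 1 clause boundary (that).
It functions as the direct object of "bought", so the gap sits immediately after word 9 ("bought").
Base order: Priya suspected that the director had bought this invoice after the student had resigned twice last week that morning.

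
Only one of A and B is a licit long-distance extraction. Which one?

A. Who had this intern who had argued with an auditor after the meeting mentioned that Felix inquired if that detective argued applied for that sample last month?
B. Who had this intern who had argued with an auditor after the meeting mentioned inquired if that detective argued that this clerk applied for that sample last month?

In A, the wh-phrase is extracted from inside a wh-island (introduced by "if"), which blocks movement.
In B, the extraction path crosses only that-complement boundaries, which are transparent.
So B is grammatical.

B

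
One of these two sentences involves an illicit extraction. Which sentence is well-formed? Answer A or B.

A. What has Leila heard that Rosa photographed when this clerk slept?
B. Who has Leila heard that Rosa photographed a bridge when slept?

In B, the wh-phrase is extracted from inside an adjunct island (introduced by "when"), which blocks movement.
In A, the extraction path crosses only that-complement boundaries, which are transparent.
So A is grammatical.

A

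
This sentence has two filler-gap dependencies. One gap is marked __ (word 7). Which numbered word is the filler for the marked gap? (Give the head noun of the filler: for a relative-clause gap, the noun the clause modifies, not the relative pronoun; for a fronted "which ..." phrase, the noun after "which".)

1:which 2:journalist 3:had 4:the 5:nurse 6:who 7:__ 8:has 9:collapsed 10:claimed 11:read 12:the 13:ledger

The marked gap is inside the relative clause, the subject of "collapsed".
Its filler is the head noun "nurse" (via "who"), at word 5.
(The other dependency links word 2 to a gap after word 10.)

5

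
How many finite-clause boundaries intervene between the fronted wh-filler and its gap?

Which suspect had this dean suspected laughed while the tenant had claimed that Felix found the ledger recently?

1

"which suspect" is extracted from the subject of "laughed".
Boundaries crossed, outermost first: [Ø] — 1 in total.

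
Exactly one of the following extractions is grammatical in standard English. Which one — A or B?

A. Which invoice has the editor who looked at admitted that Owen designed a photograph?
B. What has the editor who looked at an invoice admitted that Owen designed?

In A, the wh-phrase is extracted from inside a complex-NP island (relative clause) (introduced by "who"), which blocks movement.
In B, the extraction path crosses only that-complement boundaries, which are transparent.
So B is grammatical.

B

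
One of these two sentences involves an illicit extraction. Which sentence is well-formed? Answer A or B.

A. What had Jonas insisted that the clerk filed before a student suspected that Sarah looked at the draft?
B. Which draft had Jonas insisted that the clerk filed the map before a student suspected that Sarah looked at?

A

In B, the wh-phrase is extracted from inside an adjunct island (introduced by "before"), which blocks movement.
In A, the extraction path crosses only that-complement boundaries, which are transparent.
So A is grammatical.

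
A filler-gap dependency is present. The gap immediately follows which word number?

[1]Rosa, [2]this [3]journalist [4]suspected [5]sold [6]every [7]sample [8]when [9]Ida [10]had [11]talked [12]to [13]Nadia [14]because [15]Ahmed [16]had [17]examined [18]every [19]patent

The displaced element is "Rosa" (word 1).
It is linked across 1 clause boundary (Ø).
It functions as the subject of "sold", so the gap sits immediately after word 4 ("suspected").
Base order: This journalist suspected that Rosa sold every sample when Ida had talked to Nadia because Ahmed had examined every patent.

4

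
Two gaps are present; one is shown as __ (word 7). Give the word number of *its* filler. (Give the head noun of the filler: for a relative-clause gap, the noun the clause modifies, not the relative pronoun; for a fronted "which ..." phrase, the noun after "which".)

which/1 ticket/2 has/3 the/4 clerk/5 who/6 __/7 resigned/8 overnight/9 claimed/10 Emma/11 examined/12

The marked gap is inside the relative clause, the subject of "resigned".
Its filler is the head noun "clerk" (via "who"), at word 5.
(The other dependency links word 2 to a gap after word 12.)

5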